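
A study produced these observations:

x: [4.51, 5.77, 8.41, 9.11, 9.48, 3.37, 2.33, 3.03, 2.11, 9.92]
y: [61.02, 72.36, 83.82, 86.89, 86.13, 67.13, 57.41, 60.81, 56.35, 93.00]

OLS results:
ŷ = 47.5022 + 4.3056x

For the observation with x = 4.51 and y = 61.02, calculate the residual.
Residual = -5.9005

The residual is the difference between the actual value and the predicted value:

Residual = y - ŷ

Step 1: Calculate predicted value
ŷ = 47.5022 + 4.3056 × 4.51
ŷ = 66.9205

Step 2: Calculate residual
Residual = 61.02 - 66.9205
Residual = -5.9005

Sign check: y < ŷ, so the point is below the line and the fit overestimates here.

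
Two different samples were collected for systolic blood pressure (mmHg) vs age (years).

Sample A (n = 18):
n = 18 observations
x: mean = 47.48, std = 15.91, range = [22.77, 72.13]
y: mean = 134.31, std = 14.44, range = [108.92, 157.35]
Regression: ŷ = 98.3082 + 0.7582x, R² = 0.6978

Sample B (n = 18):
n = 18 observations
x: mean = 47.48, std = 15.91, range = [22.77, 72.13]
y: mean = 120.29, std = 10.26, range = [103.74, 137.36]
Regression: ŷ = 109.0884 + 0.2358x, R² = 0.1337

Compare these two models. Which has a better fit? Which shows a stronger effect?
Model A has the better fit (R² = 0.6978 vs 0.1337). Model A shows the stronger effect (|β₁| = 0.7582 vs 0.2358).

Model Comparison:

Fit — compare R²:
- Model A: R² = 0.6978 → 69.78% of variance in blood pressure explained
- Model B: R² = 0.1337 → 13.37% of variance in blood pressure explained
- 0.6978 > 0.1337 → Model A has the better fit

Which has the larger per-year effect? (|β₁|)
- Model A: β₁ = 0.7582 → predicted blood pressure rises 0.7582 mmHg per additional year of age
- Model B: β₁ = 0.2358 → predicted blood pressure rises 0.2358 mmHg per additional year of age
- |0.7582| > |0.2358| → Model A shows the stronger marginal effect

Notes:
- A better fit (higher R²) doesn't necessarily mean a more important relationship.
- R² measures how tightly points cluster around the line; β₁ measures how steep the line is — they answer different questions.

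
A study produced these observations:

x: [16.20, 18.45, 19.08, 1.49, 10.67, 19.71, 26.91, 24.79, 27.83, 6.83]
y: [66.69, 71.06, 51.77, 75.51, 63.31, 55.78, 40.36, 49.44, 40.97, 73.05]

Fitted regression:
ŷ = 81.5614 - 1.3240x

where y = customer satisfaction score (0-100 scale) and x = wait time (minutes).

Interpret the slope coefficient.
An increase of one minute in wait time is associated with a 1.3240 points decrease in predicted satisfaction score.

The slope coefficient β₁ = -1.3240 represents the marginal effect of wait time on satisfaction score.

Interpretation:
- Wait time up by 1 minute → predicted satisfaction score decreases by 1.3240 points
- This is a linear approximation: the same per-unit change is assumed across the whole observed x range

(β₀ = 81.5614 is the fitted value at x = 0 and is not part of the slope interpretation.)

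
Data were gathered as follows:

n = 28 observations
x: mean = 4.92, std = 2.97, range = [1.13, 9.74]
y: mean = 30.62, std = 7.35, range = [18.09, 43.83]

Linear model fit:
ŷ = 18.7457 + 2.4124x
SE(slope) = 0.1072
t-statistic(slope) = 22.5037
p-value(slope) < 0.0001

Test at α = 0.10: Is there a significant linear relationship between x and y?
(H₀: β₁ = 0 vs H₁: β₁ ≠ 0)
Since p-value < 0.0001 < α = 0.10, reject H₀ — the slope is significantly different from 0.

Hypothesis test for the slope coefficient:

H₀: β₁ = 0 (no linear relationship)
H₁: β₁ ≠ 0 (linear relationship exists)

Test statistic: t = β̂₁ / SE(β̂₁) = 2.4124 / 0.1072 = 22.5037

p < 0.0001: how often a slope estimate this far from 0 (in SE units) would arise by chance if β₁ were truly 0.

Decision rule: reject H₀ if p-value < α.
p-value < 0.0001 < α = 0.10 → reject H₀.

There is sufficient evidence at the 10% significance level to conclude that a linear relationship exists between x and y.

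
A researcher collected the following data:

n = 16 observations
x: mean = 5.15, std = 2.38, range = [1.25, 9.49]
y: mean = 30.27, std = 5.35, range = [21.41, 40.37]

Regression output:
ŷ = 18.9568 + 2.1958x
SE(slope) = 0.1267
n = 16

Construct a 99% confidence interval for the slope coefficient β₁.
The 99% CI for β₁ is (1.8186, 2.5730)

Confidence interval for the slope:

The 99% CI for β₁ is: β̂₁ ± t*(α/2, n-2) × SE(β̂₁)

Step 1: Find critical t-value
- Confidence level = 0.99
- Degrees of freedom = n - 2 = 16 - 2 = 14
- t*(α/2, 14) = 2.9768

Step 2: Calculate margin of error
Margin = 2.9768 × 0.1267 = 0.3772

Step 3: Construct interval
CI = 2.1958 ± 0.3772
CI = (1.8186, 2.5730)

Interpretation: We are 99% confident that the true slope β₁ lies between 1.8186 and 2.5730.
The interval does not include 0, suggesting a significant linear relationship.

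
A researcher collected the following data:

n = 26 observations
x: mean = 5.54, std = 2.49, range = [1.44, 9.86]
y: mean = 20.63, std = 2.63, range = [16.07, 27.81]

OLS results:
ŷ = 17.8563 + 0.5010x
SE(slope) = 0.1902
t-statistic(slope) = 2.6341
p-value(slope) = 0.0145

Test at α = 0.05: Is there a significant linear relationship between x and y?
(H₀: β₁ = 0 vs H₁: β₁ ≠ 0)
Since p-value = 0.0145 < α = 0.05, reject H₀ — the slope is significantly different from 0.

Hypothesis test for the slope coefficient:

H₀: β₁ = 0 (no linear relationship)
H₁: β₁ ≠ 0 (linear relationship exists)

Test statistic: t = β̂₁ / SE(β̂₁) = 0.5010 / 0.1902 = 2.6341

The p-value (0.0145) is the probability, under H₀, of a t-statistic at least as extreme as |t| = 2.6341 (two-sided, df = n − 2 = 24).

Decision rule: reject H₀ if p-value < α.
p-value = 0.0145 < α = 0.05 → reject H₀.

Conclusion: the linear association between x and y is significant at the 5% level.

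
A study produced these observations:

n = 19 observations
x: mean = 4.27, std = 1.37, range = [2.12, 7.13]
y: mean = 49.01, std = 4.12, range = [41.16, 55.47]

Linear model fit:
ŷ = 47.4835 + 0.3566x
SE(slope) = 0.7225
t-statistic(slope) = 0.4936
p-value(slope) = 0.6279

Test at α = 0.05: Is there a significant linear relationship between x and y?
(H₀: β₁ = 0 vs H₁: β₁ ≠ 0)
Since p-value = 0.6279 ≥ α = 0.05, fail to reject H₀ — the slope is not significantly different from 0.

Hypothesis test for the slope coefficient:

H₀: β₁ = 0 (no linear relationship)
H₁: β₁ ≠ 0 (linear relationship exists)

Test statistic: t = β̂₁ / SE(β̂₁) = 0.3566 / 0.7225 = 0.4936

The p-value (0.6279) is the probability, under H₀, of a t-statistic at least as extreme as |t| = 0.4936 (two-sided, df = n − 2 = 17).

Decision rule: reject H₀ if p-value < α.
p-value = 0.6279 ≥ α = 0.05 → fail to reject H₀.

Conclusion: the linear association between x and y is not significant at the 5% level.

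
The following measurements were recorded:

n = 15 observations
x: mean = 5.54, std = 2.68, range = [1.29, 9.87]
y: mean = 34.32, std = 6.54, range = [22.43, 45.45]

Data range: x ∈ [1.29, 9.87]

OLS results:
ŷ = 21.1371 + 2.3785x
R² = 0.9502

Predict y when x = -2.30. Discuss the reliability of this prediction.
ŷ = 15.6666 (extrapolation — x = -2.30 lies outside [1.29, 9.87], so reliability is low).

Prediction calculation:
ŷ = 21.1371 + 2.3785 × (-2.30)
ŷ = 15.6666

Reliability:
- Data range: x ∈ [1.29, 9.87]
- Prediction point: x = -2.30 is 3.59 units below the observed range → this is EXTRAPOLATION, not interpolation

Why that matters here:
- R² describes fit only over the sampled x values; it says nothing about behaviour beyond them
- The standard error of prediction grows with (x − x̄)², and x = -2.30 is far from x̄ = 5.54

Report the number if required, but flag clearly that it is an extrapolation.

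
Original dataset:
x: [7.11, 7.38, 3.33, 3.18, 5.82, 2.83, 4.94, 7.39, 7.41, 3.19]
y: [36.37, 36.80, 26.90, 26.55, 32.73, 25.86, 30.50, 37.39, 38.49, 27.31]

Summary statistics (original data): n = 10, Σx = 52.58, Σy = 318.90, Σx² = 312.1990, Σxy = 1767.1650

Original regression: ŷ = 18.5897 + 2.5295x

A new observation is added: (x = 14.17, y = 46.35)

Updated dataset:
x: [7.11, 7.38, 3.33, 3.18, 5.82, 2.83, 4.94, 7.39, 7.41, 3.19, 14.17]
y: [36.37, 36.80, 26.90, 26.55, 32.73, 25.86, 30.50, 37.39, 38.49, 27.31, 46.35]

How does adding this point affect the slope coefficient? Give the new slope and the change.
The slope changes from 2.5295 to 1.9228 (change of -0.6067, or -24.0%).

x = 14.17 lies well outside the original x-range [2.83, 7.41] (x̄ ≈ 5.26), so this observation has high leverage and can move the slope substantially.

Step 1: Update the sums with the new point (n goes from 10 to 11)
Σx  = 52.58 + 14.17 = 66.75
Σy  = 318.90 + 46.35 = 365.25
Σx² = 312.1990 + 14.17² = 312.1990 + 200.7889 = 512.9879
Σxy = 1767.1650 + 14.17×46.35 = 1767.1650 + 656.7795 = 2423.9445

Step 2: Recompute the slope with b₁ = (nΣxy − ΣxΣy) / (nΣx² − (Σx)²)
Numerator   = 11×2423.9445 − 66.75×365.25 = 26663.3895 − 24380.4375 = 2282.9520
Denominator = 11×512.9879 − 66.75² = 5642.8669 − 4455.5625 = 1187.3044
b₁(new) = 2282.9520 / 1187.3044 = 1.9228

(Same formula on the original sums: (10×1767.1650 − 52.58×318.90) / (10×312.1990 − 52.58²) = 903.8880 / 357.3336 = 2.5295, matching the given fit.)

Step 3: Change in slope
Δβ₁ = 1.9228 − 2.5295 = -0.6067
Relative change = -0.6067 / 2.5295 × 100% = -24.0%
→ the slope decreases when the point is added.

A high-leverage point only changes the slope if it is off the original line; here y = 46.35 is below the original trend, so the slope decreases.
In practice: refit with and without it and report both if conclusions differ.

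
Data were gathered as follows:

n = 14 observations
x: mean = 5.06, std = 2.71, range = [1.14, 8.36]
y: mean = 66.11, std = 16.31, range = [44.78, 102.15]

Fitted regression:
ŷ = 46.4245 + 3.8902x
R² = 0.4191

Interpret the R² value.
R² = 0.4191 means 41.91% of the variation in y is explained by the linear relationship with x. This indicates a moderate fit.

R² = 1 − SS_res/SS_tot compares the residual scatter to the total scatter of y about its mean.

Here R² = 0.4191:
- Explained: 41.91% of the variation in y
- Unexplained (residual): 100% − 41.91% = 58.09%
- Rule of thumb (below 0.3 weak; 0.3 to below 0.7 moderate; 0.7 and above strong) → moderate

Note: R² says nothing about causation, and a high R² does not by itself mean the linear form is appropriate — check the residuals.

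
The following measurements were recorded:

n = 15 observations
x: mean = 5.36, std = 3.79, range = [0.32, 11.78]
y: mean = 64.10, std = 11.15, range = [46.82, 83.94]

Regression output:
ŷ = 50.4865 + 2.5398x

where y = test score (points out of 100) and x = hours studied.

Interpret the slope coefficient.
For each additional hour of study time, predicted test score increases by approximately 2.5398 points.

The slope coefficient β₁ = 2.5398 represents the marginal effect of study time on test score.

Interpretation:
- Study time up by 1 hour → predicted test score increases by 2.5398 points
- This is a linear approximation: the same per-unit change is assumed across the whole observed x range

(β₀ = 50.4865 is the fitted value at x = 0 and is not part of the slope interpretation.)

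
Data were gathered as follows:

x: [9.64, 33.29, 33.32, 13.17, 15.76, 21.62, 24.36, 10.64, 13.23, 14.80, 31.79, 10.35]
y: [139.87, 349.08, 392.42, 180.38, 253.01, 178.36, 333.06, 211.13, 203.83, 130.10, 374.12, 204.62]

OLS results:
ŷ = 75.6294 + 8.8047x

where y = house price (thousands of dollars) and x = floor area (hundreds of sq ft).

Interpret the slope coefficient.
An increase of one hundred sq ft in floor area is associated with a 8.8047 thousand dollars increase in predicted house price.

β₁ = 8.8047 is the change in predicted house price (thousand dollars) per additional hundred sq ft of floor area.

Interpretation:
- Floor area up by 1 hundred sq ft → predicted house price increases by 8.8047 thousand dollars
- This is a linear approximation: the same per-unit change is assumed across the whole observed x range

The intercept β₀ = 75.6294 is the predicted house price when floor area = 0; since the smallest observed x is 9.64, this is an extrapolation and mainly anchors the line.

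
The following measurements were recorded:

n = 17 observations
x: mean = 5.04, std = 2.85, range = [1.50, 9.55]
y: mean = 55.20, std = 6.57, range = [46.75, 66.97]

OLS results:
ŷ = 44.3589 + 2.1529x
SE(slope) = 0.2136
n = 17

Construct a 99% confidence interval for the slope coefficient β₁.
The 99% CI for β₁ is (1.5235, 2.7823)

Confidence interval for the slope:

The 99% CI for β₁ is: β̂₁ ± t*(α/2, n-2) × SE(β̂₁)

Step 1: Find critical t-value
- Confidence level = 0.99
- Degrees of freedom = n - 2 = 17 - 2 = 15
- t*(α/2, 15) = 2.9467

Step 2: Calculate margin of error
Margin = 2.9467 × 0.2136 = 0.6294

Step 3: Construct interval
CI = 2.1529 ± 0.6294
CI = (1.5235, 2.7823)

Interpretation: We are 99% confident that the true slope β₁ lies between 1.5235 and 2.7823.
The interval does not include 0, suggesting a significant linear relationship.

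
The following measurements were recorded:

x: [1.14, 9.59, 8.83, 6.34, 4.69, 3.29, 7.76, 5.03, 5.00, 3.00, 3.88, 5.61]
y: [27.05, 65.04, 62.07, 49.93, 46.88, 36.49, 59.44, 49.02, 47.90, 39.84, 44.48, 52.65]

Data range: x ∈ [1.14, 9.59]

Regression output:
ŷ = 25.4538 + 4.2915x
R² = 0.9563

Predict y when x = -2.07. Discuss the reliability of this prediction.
The equation gives ŷ = 16.5704; however x = -2.07 is 3.21 units below the observed range, so this extrapolated value should not be trusted.

Prediction calculation:
ŷ = 25.4538 + 4.2915 × (-2.07)
ŷ = 16.5704

Reliability:
- Data range: x ∈ [1.14, 9.59]
- Prediction point: x = -2.07 is 3.21 units below the observed range → this is EXTRAPOLATION, not interpolation

Why that matters here:
- Real relationships often flatten, saturate, or turn nonlinear at extremes
- The standard error of prediction grows with (x − x̄)², and x = -2.07 is far from x̄ = 5.35
- There are no observations near this x to validate the fitted line there

A defensible statement: 'if the linear trend continued to x = -2.07, y would be about 16.5704' — the premise is untested.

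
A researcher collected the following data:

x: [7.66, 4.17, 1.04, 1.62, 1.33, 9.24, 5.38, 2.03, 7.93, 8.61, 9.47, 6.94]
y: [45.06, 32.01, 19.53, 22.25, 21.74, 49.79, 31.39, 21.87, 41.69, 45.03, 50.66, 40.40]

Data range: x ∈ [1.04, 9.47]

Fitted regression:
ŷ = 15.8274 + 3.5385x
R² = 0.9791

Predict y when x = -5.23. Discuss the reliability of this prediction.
The equation gives ŷ = -2.6790; however x = -5.23 is 6.27 units below the observed range, so this extrapolated value should not be trusted.

Prediction calculation:
ŷ = 15.8274 + 3.5385 × (-5.23)
ŷ = -2.6790

Reliability:
- Data range: x ∈ [1.04, 9.47]
- Prediction point: x = -5.23 is 6.27 units below the observed range → this is EXTRAPOLATION, not interpolation

Why that matters here:
- The linear relationship may not hold outside the observed range
- The standard error of prediction grows with (x − x̄)², and x = -5.23 is far from x̄ = 5.45
- R² describes fit only over the sampled x values; it says nothing about behaviour beyond them

Report the number if required, but flag clearly that it is an extrapolation.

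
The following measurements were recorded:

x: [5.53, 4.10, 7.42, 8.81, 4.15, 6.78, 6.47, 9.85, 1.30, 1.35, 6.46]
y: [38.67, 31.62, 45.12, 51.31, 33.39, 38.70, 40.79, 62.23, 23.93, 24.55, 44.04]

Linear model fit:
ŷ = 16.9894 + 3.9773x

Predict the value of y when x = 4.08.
ŷ = 33.2168

To predict y for x = 4.08, substitute into the regression equation:

ŷ = 16.9894 + 3.9773 × 4.08
ŷ = 16.9894 + 16.2274
ŷ = 33.2168

This is the fitted mean response at that x — an individual observation would come with a wider prediction interval.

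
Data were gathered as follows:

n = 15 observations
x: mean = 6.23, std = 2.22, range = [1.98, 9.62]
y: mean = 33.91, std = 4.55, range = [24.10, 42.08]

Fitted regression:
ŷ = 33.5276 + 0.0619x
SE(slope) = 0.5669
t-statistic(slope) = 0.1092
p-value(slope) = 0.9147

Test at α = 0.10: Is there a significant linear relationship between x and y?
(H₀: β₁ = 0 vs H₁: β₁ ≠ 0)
Fail to reject H₀: p-value = 0.9147 ≥ α = 0.10. The linear relationship is not significant at the 10% level.

Hypothesis test for the slope coefficient:

H₀: β₁ = 0 (no linear relationship)
H₁: β₁ ≠ 0 (linear relationship exists)

Test statistic: t = β̂₁ / SE(β̂₁) = 0.0619 / 0.5669 = 0.1092

p = 0.9147: how often a slope estimate this far from 0 (in SE units) would arise by chance if β₁ were truly 0.

Decision rule: reject H₀ if p-value < α.
p-value = 0.9147 ≥ α = 0.10 → fail to reject H₀.

There is not sufficient evidence at the 10% significance level to conclude that a linear relationship exists between x and y.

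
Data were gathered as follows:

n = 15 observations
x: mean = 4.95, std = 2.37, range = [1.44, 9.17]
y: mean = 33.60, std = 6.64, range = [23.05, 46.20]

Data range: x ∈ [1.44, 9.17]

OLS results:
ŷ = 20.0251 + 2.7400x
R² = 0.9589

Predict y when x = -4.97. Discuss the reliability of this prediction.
The equation gives ŷ = 6.4073; however x = -4.97 is 6.41 units below the observed range, so this extrapolated value should not be trusted.

Prediction calculation:
ŷ = 20.0251 + 2.7400 × (-4.97)
ŷ = 6.4073

Reliability:
- Data range: x ∈ [1.44, 9.17]
- Prediction point: x = -4.97 is 6.41 units below the observed range → this is EXTRAPOLATION, not interpolation

Why that matters here:
- There are no observations near this x to validate the fitted line there
- Real relationships often flatten, saturate, or turn nonlinear at extremes
- The standard error of prediction grows with (x − x̄)², and x = -4.97 is far from x̄ = 4.95

The R² = 0.9589 only validates the fit within [1.44, 9.17]; treat ŷ = 6.4073 with caution.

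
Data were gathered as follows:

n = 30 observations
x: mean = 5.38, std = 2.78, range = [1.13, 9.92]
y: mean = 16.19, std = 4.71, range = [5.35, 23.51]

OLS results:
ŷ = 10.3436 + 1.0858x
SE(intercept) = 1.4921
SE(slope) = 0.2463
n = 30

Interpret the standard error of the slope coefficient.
SE(slope) = 0.2463 measures the uncertainty in the estimated slope. The coefficient is estimated with moderate precision (SE/|β̂₁| = 22.7%).

SE(β̂₁) = 0.2463 says: if we drew many samples of n = 30 from the same population and refit each time, the fitted slopes would scatter with a standard deviation of roughly 0.2463 around the true β₁.

Relative precision:
- SE / |β̂₁| = 0.2463 / 1.0858 = 22.7%
- Rule of thumb (under 20%: precise; 20% to under 50%: moderately precise; 50% or more: imprecise) → moderately precise

Link to the t-test: t = β̂₁ / SE(β̂₁) = 1.0858 / 0.2463 = 4.4084, the statistic for H₀: β₁ = 0.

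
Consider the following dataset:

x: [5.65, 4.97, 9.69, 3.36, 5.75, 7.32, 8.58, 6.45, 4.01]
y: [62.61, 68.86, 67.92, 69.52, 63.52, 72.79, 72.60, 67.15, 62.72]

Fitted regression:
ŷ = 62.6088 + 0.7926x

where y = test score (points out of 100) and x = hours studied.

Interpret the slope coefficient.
On average, test score is about 0.7926 points higher for every extra hour of study time.

The slope β₁ = 0.7926 gives the rate at which the fitted test score changes with study time.

Interpretation:
- Study time up by 1 hour → predicted test score increases by 0.7926 points
- The effect is assumed constant over the observed range of x (linearity)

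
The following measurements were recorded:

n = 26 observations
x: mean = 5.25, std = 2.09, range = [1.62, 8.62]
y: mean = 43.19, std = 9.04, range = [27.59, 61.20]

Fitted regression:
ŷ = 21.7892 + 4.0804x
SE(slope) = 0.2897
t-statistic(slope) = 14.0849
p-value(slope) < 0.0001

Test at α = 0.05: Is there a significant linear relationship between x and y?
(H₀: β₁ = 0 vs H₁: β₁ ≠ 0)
Reject H₀: p-value < 0.0001 < α = 0.05. The linear relationship is significant at the 5% level.

Hypothesis test for the slope coefficient:

H₀: β₁ = 0 (no linear relationship)
H₁: β₁ ≠ 0 (linear relationship exists)

Test statistic: t = β̂₁ / SE(β̂₁) = 4.0804 / 0.2897 = 14.0849

The p-value (<0.0001) is the probability, under H₀, of a t-statistic at least as extreme as |t| = 14.0849 (two-sided, df = n − 2 = 24).

Decision rule: reject H₀ if p-value < α.
p-value < 0.0001 < α = 0.05 → reject H₀.

At α = 0.05 the data do provide convincing evidence of a nonzero slope.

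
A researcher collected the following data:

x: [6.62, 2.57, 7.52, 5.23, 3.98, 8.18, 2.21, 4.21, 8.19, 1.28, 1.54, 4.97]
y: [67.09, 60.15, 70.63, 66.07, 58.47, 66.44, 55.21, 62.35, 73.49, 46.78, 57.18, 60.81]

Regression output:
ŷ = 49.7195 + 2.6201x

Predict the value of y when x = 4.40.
ŷ = 61.2479

To predict y for x = 4.40, substitute into the regression equation:

ŷ = 49.7195 + 2.6201 × 4.40
ŷ = 49.7195 + 11.5284
ŷ = 61.2479

This is a point prediction; actual observations scatter around it by roughly the residual standard deviation.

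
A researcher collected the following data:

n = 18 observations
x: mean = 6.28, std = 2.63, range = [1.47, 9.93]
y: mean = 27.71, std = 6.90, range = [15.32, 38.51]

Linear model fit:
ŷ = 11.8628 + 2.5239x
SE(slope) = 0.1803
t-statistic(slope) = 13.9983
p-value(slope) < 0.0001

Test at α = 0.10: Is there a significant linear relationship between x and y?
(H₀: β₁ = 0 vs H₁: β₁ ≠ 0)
p-value < 0.0001 < α = 0.10, so we reject H₀. The relationship is significant.

Hypothesis test for the slope coefficient:

H₀: β₁ = 0 (no linear relationship)
H₁: β₁ ≠ 0 (linear relationship exists)

Test statistic: t = β̂₁ / SE(β̂₁) = 2.5239 / 0.1803 = 13.9983

The p-value (<0.0001) is the probability, under H₀, of a t-statistic at least as extreme as |t| = 13.9983 (two-sided, df = n − 2 = 16).

Decision rule: reject H₀ if p-value < α.
p-value < 0.0001 < α = 0.10 → reject H₀.

Conclusion: the linear association between x and y is significant at the 10% level.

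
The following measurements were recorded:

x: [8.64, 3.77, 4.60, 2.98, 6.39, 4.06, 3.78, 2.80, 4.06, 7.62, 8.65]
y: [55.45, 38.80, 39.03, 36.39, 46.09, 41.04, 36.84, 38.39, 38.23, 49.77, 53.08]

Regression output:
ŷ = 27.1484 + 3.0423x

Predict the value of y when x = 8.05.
ŷ = 51.6389

Plug x = 8.05 into the fitted line:

ŷ = 27.1484 + 3.0423 × 8.05
ŷ = 27.1484 + 24.4905
ŷ = 51.6389

This is a point prediction; actual observations scatter around it by roughly the residual standard deviation.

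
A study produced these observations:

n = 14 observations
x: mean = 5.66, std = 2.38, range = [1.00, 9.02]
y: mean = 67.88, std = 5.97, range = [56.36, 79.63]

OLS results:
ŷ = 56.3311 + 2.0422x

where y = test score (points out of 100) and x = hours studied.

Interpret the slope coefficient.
An increase of one hour in study time is associated with a 2.0422 points increase in predicted test score.

The slope β₁ = 2.0422 gives the rate at which the fitted test score changes with study time.

Interpretation:
- Study time up by 1 hour → predicted test score increases by 2.0422 points
- The effect is assumed constant over the observed range of x (linearity)
- The sign (+) gives the direction; the magnitude 2.0422 gives the size of the effect per hour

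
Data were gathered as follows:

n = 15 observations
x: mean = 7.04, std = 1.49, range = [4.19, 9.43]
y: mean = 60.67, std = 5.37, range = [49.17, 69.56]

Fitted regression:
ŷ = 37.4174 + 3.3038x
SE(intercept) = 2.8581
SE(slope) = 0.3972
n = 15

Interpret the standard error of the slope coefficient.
The slope 3.3038 is pinned down to within about ±0.3972 (one SE) by these data — relative uncertainty 12.0%, i.e. precise.

SE(β̂₁) = s / √Sxx, where s is the residual standard deviation and Sxx = Σ(x − x̄)². It is the yardstick for how far β̂₁ = 3.3038 could plausibly be from the true slope.

Relative precision:
- SE / |β̂₁| = 0.3972 / 3.3038 = 12.0%
- Rule of thumb (under 20%: precise; 20% to under 50%: moderately precise; 50% or more: imprecise) → precise

Rough 95% range (±2 SE): 3.3038 ± 0.7944 → (2.5094, 4.0982).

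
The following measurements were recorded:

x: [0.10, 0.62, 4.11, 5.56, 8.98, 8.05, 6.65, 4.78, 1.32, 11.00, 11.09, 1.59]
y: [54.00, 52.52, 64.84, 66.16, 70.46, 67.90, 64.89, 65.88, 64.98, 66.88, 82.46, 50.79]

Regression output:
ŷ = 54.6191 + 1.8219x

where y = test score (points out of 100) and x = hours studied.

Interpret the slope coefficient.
For each additional hour of study time, predicted test score increases by approximately 1.8219 points.

β₁ = 1.8219 is the change in predicted test score (points) per additional hour of study time.

Interpretation:
- Study time up by 1 hour → predicted test score increases by 1.8219 points
- This is a linear approximation: the same per-unit change is assumed across the whole observed x range
- The sign (+) gives the direction; the magnitude 1.8219 gives the size of the effect per hour

The intercept β₀ = 54.6191 is the predicted test score when study time = 0.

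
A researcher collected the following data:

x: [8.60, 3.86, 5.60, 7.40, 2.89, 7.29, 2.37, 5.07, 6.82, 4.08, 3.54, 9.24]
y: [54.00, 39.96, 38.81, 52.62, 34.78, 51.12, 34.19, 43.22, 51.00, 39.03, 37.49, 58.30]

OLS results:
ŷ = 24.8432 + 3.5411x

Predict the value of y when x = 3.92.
ŷ = 38.7243

x = 3.92 lies inside the observed range [2.37, 9.24], so the fitted equation applies directly:

ŷ = 24.8432 + 3.5411 × 3.92
ŷ = 24.8432 + 13.8811
ŷ = 38.7243

This is a point prediction; actual observations scatter around it by roughly the residual standard deviation.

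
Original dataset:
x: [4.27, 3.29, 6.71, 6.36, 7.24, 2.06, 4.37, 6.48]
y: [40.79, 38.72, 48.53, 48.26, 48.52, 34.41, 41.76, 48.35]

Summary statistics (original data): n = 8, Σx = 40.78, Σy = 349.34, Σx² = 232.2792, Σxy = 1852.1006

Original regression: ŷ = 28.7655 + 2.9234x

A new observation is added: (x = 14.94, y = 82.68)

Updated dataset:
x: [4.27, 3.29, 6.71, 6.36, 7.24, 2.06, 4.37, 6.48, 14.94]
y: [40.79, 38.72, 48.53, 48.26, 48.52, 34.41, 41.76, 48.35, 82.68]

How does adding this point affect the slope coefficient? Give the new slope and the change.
The slope changes from 2.9234 to 3.7340 (change of +0.8106, or +27.7%).

x = 14.94 lies well outside the original x-range [2.06, 7.24] (x̄ ≈ 5.10), so this observation has high leverage and can move the slope substantially.

Step 1: Update the sums with the new point (n goes from 8 to 9)
Σx  = 40.78 + 14.94 = 55.72
Σy  = 349.34 + 82.68 = 432.02
Σx² = 232.2792 + 14.94² = 232.2792 + 223.2036 = 455.4828
Σxy = 1852.1006 + 14.94×82.68 = 1852.1006 + 1235.2392 = 3087.3398

Step 2: Recompute the slope with b₁ = (nΣxy − ΣxΣy) / (nΣx² − (Σx)²)
Numerator   = 9×3087.3398 − 55.72×432.02 = 27786.0582 − 24072.1544 = 3713.9038
Denominator = 9×455.4828 − 55.72² = 4099.3452 − 3104.7184 = 994.6268
b₁(new) = 3713.9038 / 994.6268 = 3.7340

(Same formula on the original sums: (8×1852.1006 − 40.78×349.34) / (8×232.2792 − 40.78²) = 570.7196 / 195.2252 = 2.9234, matching the given fit.)

Step 3: Change in slope
Δβ₁ = 3.7340 − 2.9234 = +0.8106
Relative change = +0.8106 / 2.9234 × 100% = +27.7%
→ the slope increases when the point is added.

Because the point sits above the extension of the original line at a high-leverage x, it tilts the fit up.
In practice: check such a point for data-entry or measurement error.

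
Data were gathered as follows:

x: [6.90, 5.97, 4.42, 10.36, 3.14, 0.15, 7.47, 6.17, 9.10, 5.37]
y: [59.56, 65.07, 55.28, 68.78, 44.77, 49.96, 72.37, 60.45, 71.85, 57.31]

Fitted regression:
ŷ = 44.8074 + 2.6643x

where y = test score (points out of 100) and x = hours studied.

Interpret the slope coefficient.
For each additional hour of study time, predicted test score increases by approximately 2.6643 points.

The slope coefficient β₁ = 2.6643 represents the marginal effect of study time on test score.

Interpretation:
- Study time up by 1 hour → predicted test score increases by 2.6643 points
- This is a linear approximation: the same per-unit change is assumed across the whole observed x range
- The sign (+) gives the direction; the magnitude 2.6643 gives the size of the effect per hour

(β₀ = 44.8074 is the fitted value at x = 0 and is not part of the slope interpretation.)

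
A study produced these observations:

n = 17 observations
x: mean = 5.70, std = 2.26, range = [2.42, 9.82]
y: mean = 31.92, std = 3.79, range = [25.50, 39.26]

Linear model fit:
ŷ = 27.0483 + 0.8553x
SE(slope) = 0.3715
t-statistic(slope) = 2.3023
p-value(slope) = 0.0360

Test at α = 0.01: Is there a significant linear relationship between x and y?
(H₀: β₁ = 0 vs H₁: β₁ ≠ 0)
Fail to reject H₀: p-value = 0.0360 ≥ α = 0.01. The linear relationship is not significant at the 1% level.

Hypothesis test for the slope coefficient:

H₀: β₁ = 0 (no linear relationship)
H₁: β₁ ≠ 0 (linear relationship exists)

Test statistic: t = β̂₁ / SE(β̂₁) = 0.8553 / 0.3715 = 2.3023

The p-value (0.0360) is the probability, under H₀, of a t-statistic at least as extreme as |t| = 2.3023 (two-sided, df = n − 2 = 15).

Decision rule: reject H₀ if p-value < α.
p-value = 0.0360 ≥ α = 0.01 → fail to reject H₀.

At α = 0.01 the data do not provide convincing evidence of a nonzero slope.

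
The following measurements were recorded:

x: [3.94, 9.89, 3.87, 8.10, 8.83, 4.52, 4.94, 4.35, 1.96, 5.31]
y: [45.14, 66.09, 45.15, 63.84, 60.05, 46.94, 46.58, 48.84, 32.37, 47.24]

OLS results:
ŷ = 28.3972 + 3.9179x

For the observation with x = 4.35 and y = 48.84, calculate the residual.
Residual = 3.3999

The residual is the difference between the actual value and the predicted value:

Residual = y - ŷ

Step 1: Calculate predicted value
ŷ = 28.3972 + 3.9179 × 4.35
ŷ = 45.4401

Step 2: Calculate residual
Residual = 48.84 - 45.4401
Residual = 3.3999

Sign check: y > ŷ, so the point is above the line and the fit underestimates here.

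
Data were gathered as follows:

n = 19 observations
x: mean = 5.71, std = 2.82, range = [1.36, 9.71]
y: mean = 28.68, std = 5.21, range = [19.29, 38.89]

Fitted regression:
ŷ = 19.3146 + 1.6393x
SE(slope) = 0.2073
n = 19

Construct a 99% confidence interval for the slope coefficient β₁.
The 99% CI for β₁ is (1.0385, 2.2401)

Confidence interval for the slope:

The 99% CI for β₁ is: β̂₁ ± t*(α/2, n-2) × SE(β̂₁)

Step 1: Find critical t-value
- Confidence level = 0.99
- Degrees of freedom = n - 2 = 19 - 2 = 17
- t*(α/2, 17) = 2.8982

Step 2: Calculate margin of error
Margin = 2.8982 × 0.2073 = 0.6008

Step 3: Construct interval
CI = 1.6393 ± 0.6008
CI = (1.0385, 2.2401)

Interpretation: intervals built this way capture the true β₁ in 99% of repeated samples; here the plausible range for the per-unit effect of x on y is 1.0385 to 2.2401.
Both endpoints are positive, so the data support a genuinely positive slope at this confidence level.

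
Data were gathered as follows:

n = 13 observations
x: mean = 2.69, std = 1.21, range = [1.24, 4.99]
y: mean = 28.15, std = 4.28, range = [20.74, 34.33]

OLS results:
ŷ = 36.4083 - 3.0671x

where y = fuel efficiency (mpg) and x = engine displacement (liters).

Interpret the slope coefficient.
On average, fuel efficiency is about 3.0671 mpg lower for every extra liter of engine displacement.

β₁ = -3.0671 is the change in predicted fuel efficiency (mpg) per additional liter of engine displacement.

Interpretation:
- Engine displacement up by 1 liter → predicted fuel efficiency decreases by 3.0671 mpg
- The effect is assumed constant over the observed range of x (linearity)
- The slope describes association in these data, not necessarily a causal effect

(β₀ = 36.4083 is the fitted value at x = 0 and is not part of the slope interpretation.)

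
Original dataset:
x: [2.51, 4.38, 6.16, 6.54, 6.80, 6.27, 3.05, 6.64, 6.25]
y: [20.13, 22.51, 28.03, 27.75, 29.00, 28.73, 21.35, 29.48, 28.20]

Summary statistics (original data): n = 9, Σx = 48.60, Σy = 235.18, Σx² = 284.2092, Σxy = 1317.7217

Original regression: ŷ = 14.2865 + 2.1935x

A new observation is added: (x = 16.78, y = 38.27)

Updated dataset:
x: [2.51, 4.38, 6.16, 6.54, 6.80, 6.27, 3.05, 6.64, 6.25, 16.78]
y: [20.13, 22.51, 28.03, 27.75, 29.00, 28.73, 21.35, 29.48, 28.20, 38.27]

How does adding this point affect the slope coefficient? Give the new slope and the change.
New slope β₁ = 1.2440 versus 2.1935 before: a change of -0.9495 (-43.3%).

x = 16.78 lies well outside the original x-range [2.51, 6.80] (x̄ ≈ 5.40), so this observation has high leverage and can move the slope substantially.

Step 1: Update the sums with the new point (n goes from 9 to 10)
Σx  = 48.60 + 16.78 = 65.38
Σy  = 235.18 + 38.27 = 273.45
Σx² = 284.2092 + 16.78² = 284.2092 + 281.5684 = 565.7776
Σxy = 1317.7217 + 16.78×38.27 = 1317.7217 + 642.1706 = 1959.8923

Step 2: Recompute the slope with b₁ = (nΣxy − ΣxΣy) / (nΣx² − (Σx)²)
Numerator   = 10×1959.8923 − 65.38×273.45 = 19598.9230 − 17878.1610 = 1720.7620
Denominator = 10×565.7776 − 65.38² = 5657.7760 − 4274.5444 = 1383.2316
b₁(new) = 1720.7620 / 1383.2316 = 1.2440

(Same formula on the original sums: (9×1317.7217 − 48.60×235.18) / (9×284.2092 − 48.60²) = 429.7473 / 195.9228 = 2.1935, matching the given fit.)

Step 3: Change in slope
Δβ₁ = 1.2440 − 2.1935 = -0.9495
Relative change = -0.9495 / 2.1935 × 100% = -43.3%
→ the slope decreases when the point is added.

Because the point sits below the extension of the original line at a high-leverage x, it tilts the fit down.
In practice: refit with and without it and report both if conclusions differ.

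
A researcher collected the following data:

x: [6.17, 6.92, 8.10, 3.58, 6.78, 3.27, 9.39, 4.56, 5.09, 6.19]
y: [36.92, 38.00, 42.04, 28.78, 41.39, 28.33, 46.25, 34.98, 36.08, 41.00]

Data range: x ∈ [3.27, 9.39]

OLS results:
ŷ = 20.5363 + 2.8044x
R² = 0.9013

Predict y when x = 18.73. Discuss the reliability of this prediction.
ŷ = 73.0627, but this is extrapolation (above the data range [3.27, 9.39]) and may be unreliable.

Prediction calculation:
ŷ = 20.5363 + 2.8044 × 18.73
ŷ = 73.0627

Reliability:
- Data range: x ∈ [3.27, 9.39]
- Prediction point: x = 18.73 is 9.34 units above the observed range → this is EXTRAPOLATION, not interpolation

Why that matters here:
- The standard error of prediction grows with (x − x̄)², and x = 18.73 is far from x̄ = 6.00
- There are no observations near this x to validate the fitted line there
- The linear relationship may not hold outside the observed range

Report the number if required, but flag clearly that it is an extrapolation.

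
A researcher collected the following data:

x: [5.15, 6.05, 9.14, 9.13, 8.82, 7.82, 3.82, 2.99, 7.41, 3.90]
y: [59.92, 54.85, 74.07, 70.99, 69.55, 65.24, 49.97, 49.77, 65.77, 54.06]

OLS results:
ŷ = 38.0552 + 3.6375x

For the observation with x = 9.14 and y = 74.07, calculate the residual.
Residual = 2.7680

The residual is the difference between the actual value and the predicted value:

Residual = y - ŷ

Step 1: Calculate predicted value
ŷ = 38.0552 + 3.6375 × 9.14
ŷ = 71.3020

Step 2: Calculate residual
Residual = 74.07 - 71.3020
Residual = 2.7680

Interpretation: the model underestimates the actual value by 2.7680 at this point (positive residual → observation lies above the fitted line).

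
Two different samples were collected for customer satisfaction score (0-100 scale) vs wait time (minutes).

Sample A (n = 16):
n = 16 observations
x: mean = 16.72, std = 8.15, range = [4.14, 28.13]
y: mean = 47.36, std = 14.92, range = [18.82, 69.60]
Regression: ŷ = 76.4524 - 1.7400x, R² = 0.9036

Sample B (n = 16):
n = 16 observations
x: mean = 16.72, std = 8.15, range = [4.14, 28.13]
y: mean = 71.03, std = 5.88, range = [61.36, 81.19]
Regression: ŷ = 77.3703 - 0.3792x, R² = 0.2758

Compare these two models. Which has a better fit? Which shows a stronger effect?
Model A has the better fit (R² = 0.9036 vs 0.2758). Model A shows the stronger effect (|β₁| = 1.7400 vs 0.3792).

Model Comparison:

Fit — compare R²:
- Model A: R² = 0.9036 → 90.36% of variance in satisfaction score explained
- Model B: R² = 0.2758 → 27.58% of variance in satisfaction score explained
- 0.9036 > 0.2758 → Model A has the better fit

Which has the larger per-minute effect? (|β₁|)
- Model A: β₁ = -1.7400 → predicted satisfaction score falls 1.7400 points per additional minute of wait time
- Model B: β₁ = -0.3792 → predicted satisfaction score falls 0.3792 points per additional minute of wait time
- |-1.7400| > |-0.3792| → Model A shows the stronger marginal effect

Note: A better fit (higher R²) doesn't necessarily mean a more important relationship.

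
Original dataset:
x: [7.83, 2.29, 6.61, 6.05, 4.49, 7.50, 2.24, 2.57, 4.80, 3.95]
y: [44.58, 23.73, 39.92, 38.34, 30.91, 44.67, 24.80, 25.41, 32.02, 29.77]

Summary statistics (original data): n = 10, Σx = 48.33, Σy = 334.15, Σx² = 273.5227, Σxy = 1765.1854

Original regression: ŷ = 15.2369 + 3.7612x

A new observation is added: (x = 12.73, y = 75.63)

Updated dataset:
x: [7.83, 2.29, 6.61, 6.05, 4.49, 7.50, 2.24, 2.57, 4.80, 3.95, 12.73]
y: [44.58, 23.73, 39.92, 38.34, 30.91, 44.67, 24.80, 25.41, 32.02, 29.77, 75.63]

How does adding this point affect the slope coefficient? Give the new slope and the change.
The slope changes from 3.7612 to 4.6908 (change of +0.9296, or +24.7%).

The new point has HIGH LEVERAGE: x = 12.73 is far from the original mean x̄ = 48.33/10 ≈ 4.83 (original range [2.24, 7.83]).

Step 1: Update the sums with the new point (n goes from 10 to 11)
Σx  = 48.33 + 12.73 = 61.06
Σy  = 334.15 + 75.63 = 409.78
Σx² = 273.5227 + 12.73² = 273.5227 + 162.0529 = 435.5756
Σxy = 1765.1854 + 12.73×75.63 = 1765.1854 + 962.7699 = 2727.9553

Step 2: Recompute the slope with b₁ = (nΣxy − ΣxΣy) / (nΣx² − (Σx)²)
Numerator   = 11×2727.9553 − 61.06×409.78 = 30007.5083 − 25021.1668 = 4986.3415
Denominator = 11×435.5756 − 61.06² = 4791.3316 − 3728.3236 = 1063.0080
b₁(new) = 4986.3415 / 1063.0080 = 4.6908

(Same formula on the original sums: (10×1765.1854 − 48.33×334.15) / (10×273.5227 − 48.33²) = 1502.3845 / 399.4381 = 3.7612, matching the given fit.)

Step 3: Change in slope
Δβ₁ = 4.6908 − 3.7612 = +0.9296
Relative change = +0.9296 / 3.7612 × 100% = +24.7%
→ the slope increases when the point is added.

Because the point sits above the extension of the original line at a high-leverage x, it tilts the fit up.
In practice: investigate whether it comes from the same population as the rest of the sample; refit with and without it and report both if conclusions differ.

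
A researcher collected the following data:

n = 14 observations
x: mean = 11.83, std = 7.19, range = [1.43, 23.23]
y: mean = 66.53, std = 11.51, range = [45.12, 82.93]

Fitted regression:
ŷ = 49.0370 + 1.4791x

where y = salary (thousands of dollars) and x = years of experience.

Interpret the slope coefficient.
For each additional year of experience, predicted salary increases by approximately 1.4791 thousand dollars.

β₁ = 1.4791 is the change in predicted salary (thousand dollars) per additional year of experience.

Interpretation:
- Experience up by 1 year → predicted salary increases by 1.4791 thousand dollars
- This is a linear approximation: the same per-unit change is assumed across the whole observed x range
- The slope describes association in these data, not necessarily a causal effect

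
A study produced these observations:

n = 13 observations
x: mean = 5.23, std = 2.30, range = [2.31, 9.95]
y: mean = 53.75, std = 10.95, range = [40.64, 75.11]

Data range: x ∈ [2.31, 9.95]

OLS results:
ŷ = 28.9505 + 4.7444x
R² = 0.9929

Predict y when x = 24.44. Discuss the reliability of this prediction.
ŷ = 144.9036 (extrapolation — x = 24.44 lies outside [2.31, 9.95], so reliability is low).

Prediction calculation:
ŷ = 28.9505 + 4.7444 × 24.44
ŷ = 144.9036

Reliability:
- Data range: x ∈ [2.31, 9.95]
- Prediction point: x = 24.44 is 14.49 units above the observed range → this is EXTRAPOLATION, not interpolation

Why that matters here:
- R² describes fit only over the sampled x values; it says nothing about behaviour beyond them
- The standard error of prediction grows with (x − x̄)², and x = 24.44 is far from x̄ = 5.23

The R² = 0.9929 only validates the fit within [2.31, 9.95]; treat ŷ = 144.9036 with caution.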